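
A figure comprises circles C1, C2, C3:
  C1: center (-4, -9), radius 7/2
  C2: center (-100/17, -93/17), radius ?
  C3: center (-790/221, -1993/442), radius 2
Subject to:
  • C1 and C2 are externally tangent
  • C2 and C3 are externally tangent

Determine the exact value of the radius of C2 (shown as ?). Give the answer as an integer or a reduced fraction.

1. [ext C1·C2]  r_C2² + 7r_C2 − 15/4 = 0  ⇒  r_C2 = 1/2 (r>0 drops 1)
2. [ext C2·C3]  r_C2² + 4r_C2 − 9/4 = 0  ⇒  r_C2 = 1/2 (r>0 drops 1)

1/2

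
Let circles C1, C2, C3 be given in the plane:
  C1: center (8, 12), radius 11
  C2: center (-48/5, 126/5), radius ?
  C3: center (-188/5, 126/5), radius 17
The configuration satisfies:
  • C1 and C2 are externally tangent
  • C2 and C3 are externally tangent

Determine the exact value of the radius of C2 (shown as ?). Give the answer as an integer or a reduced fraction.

11

1. [ext C1·C2]  r_C2² + 22r_C2 − 363 = 0  ⇒  r_C2 = 11 (r>0 drops 1)
2. [ext C2·C3]  r_C2² + 34r_C2 − 495 = 0  ⇒  r_C2 = 11 (r>0 drops 1)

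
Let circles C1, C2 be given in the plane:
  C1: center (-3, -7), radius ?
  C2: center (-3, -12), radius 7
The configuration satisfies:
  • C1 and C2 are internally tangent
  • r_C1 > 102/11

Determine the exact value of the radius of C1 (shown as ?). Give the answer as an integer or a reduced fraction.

1. [int C1,C2]  r_C1² − 14r_C1 + 24 = 0  ⇒  r_C1 = 2 or 12
2. given r_C1 > 102/11: keep 12

12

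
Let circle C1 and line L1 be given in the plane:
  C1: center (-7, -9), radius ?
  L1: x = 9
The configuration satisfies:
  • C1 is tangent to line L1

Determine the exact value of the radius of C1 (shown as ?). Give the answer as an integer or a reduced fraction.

16

1. [C1‖L1]  r_C1² − 256 = 0  ⇒  r_C1 = 16 (r>0 drops 1)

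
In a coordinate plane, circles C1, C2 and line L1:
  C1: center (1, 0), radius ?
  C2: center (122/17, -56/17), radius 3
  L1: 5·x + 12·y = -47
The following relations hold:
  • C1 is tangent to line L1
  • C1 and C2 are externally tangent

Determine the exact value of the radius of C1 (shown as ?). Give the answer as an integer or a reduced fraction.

1. [C1‖L1]  r_C1² − 16 = 0  ⇒  r_C1 = 4 (r>0 drops 1)
2. [ext C1·C2]  r_C1² + 6r_C1 − 40 = 0  ⇒  r_C1 = 4 (r>0 drops 1)

4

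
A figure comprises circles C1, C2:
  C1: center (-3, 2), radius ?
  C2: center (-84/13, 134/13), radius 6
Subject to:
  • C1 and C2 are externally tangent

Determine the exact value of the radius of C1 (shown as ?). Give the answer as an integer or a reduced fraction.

3

1. [ext C1·C2]  r_C1² + 12r_C1 − 45 = 0  ⇒  r_C1 = 3 (r>0 drops 1)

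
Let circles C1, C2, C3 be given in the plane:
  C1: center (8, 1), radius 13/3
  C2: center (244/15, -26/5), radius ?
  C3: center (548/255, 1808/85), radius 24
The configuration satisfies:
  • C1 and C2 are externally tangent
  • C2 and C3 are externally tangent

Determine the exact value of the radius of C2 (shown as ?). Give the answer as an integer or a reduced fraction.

1. [ext C1·C2]  r_C2² + (26/3)r_C2 − 88 = 0  ⇒  r_C2 = 6 (r>0 drops 1)
2. [ext C2·C3]  r_C2² + 48r_C2 − 324 = 0  ⇒  r_C2 = 6 (r>0 drops 1)

6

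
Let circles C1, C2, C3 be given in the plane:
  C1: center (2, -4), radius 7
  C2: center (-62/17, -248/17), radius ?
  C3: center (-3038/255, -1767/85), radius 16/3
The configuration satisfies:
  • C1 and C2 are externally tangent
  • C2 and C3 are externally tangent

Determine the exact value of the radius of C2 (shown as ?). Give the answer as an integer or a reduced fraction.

1. [ext C1·C2]  r_C2² + 14r_C2 − 95 = 0  ⇒  r_C2 = 5 (r>0 drops 1)
2. [ext C2·C3]  r_C2² + (32/3)r_C2 − 235/3 = 0  ⇒  r_C2 = 5 (r>0 drops 1)

5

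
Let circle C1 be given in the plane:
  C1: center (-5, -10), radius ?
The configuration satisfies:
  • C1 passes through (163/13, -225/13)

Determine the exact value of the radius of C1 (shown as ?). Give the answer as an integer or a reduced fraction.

1. [C1∋P]  r_C1² − 361 = 0  ⇒  r_C1 = 19 (r>0 drops 1)

19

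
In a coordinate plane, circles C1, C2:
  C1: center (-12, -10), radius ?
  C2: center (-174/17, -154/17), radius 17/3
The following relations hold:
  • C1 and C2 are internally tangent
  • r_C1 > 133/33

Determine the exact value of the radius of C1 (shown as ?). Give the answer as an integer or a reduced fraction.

23/3

1. [int C1,C2]  r_C1² − (34/3)r_C1 + 253/9 = 0  ⇒  r_C1 = 11/3 or 23/3
2. given r_C1 > 133/33: keep 23/3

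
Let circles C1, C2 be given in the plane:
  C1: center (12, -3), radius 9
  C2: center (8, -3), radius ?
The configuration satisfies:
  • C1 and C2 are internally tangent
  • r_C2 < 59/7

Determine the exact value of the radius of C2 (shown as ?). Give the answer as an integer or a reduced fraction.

1. [int C1,C2]  r_C2² − 18r_C2 + 65 = 0  ⇒  r_C2 = 5 or 13
2. given r_C2 < 59/7: keep 5

5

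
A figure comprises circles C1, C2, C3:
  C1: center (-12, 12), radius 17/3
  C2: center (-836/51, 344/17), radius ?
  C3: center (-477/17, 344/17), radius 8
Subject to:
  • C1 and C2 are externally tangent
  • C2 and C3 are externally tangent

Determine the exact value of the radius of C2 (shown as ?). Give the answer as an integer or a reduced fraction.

11/3

1. [ext C1·C2]  r_C2² + (34/3)r_C2 − 55 = 0  ⇒  r_C2 = 11/3 (r>0 drops 1)
2. [ext C2·C3]  r_C2² + 16r_C2 − 649/9 = 0  ⇒  r_C2 = 11/3 (r>0 drops 1)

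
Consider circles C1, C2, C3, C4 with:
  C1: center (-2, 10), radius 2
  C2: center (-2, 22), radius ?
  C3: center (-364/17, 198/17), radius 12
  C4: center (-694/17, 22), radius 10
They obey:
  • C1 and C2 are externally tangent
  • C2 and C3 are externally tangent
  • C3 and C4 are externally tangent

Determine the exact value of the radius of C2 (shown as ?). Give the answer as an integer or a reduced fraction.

10

1. [ext C1·C2]  r_C2² + 4r_C2 − 140 = 0  ⇒  r_C2 = 10 (r>0 drops 1)
2. [ext C2·C3]  r_C2² + 24r_C2 − 340 = 0  ⇒  r_C2 = 10 (r>0 drops 1)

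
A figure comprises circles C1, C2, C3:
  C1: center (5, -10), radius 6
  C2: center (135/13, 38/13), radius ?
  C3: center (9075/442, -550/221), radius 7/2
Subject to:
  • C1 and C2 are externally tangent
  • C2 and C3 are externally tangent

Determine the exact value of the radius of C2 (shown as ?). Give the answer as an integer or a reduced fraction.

8

1. [ext C1·C2]  r_C2² + 12r_C2 − 160 = 0  ⇒  r_C2 = 8 (r>0 drops 1)
2. [ext C2·C3]  r_C2² + 7r_C2 − 120 = 0  ⇒  r_C2 = 8 (r>0 drops 1)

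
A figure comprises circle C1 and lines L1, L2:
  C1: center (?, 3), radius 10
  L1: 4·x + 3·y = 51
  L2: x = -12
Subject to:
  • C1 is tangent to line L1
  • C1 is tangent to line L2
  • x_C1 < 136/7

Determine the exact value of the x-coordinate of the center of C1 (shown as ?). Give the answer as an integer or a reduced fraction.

-2

1. [C1‖L1]  x_C1² − 21x_C1 − 46 = 0  ⇒  x_C1 = -2 or 23
2. [C1‖L2]  x_C1² + 24x_C1 + 44 = 0  ⇒  x_C1 = -22 or -2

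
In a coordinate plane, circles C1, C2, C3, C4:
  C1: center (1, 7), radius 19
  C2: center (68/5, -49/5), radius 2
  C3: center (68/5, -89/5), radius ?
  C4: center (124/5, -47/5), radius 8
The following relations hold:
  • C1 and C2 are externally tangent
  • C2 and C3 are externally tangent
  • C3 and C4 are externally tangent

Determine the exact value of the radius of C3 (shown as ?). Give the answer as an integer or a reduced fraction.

6

1. [ext C2·C3]  r_C3² + 4r_C3 − 60 = 0  ⇒  r_C3 = 6 (r>0 drops 1)
2. [ext C3·C4]  r_C3² + 16r_C3 − 132 = 0  ⇒  r_C3 = 6 (r>0 drops 1)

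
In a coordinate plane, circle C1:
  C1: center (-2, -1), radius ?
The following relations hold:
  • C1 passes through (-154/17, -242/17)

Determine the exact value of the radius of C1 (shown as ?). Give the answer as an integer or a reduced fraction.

1. [C1∋P]  r_C1² − 225 = 0  ⇒  r_C1 = 15 (r>0 drops 1)

15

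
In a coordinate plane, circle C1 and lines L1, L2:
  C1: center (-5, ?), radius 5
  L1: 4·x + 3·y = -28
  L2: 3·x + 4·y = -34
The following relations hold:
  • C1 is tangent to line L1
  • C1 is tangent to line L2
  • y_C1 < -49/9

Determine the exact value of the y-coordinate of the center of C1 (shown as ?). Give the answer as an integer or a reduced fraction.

1. [C1‖L1]  y_C1² + (16/3)y_C1 − 187/3 = 0  ⇒  y_C1 = -11 or 17/3
2. [C1‖L2]  y_C1² + (19/2)y_C1 − 33/2 = 0  ⇒  y_C1 = -11 or 3/2

-11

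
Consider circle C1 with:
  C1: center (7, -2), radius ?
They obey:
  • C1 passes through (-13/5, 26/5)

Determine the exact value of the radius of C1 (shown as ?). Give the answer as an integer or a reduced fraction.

12

1. [C1∋P]  r_C1² − 144 = 0  ⇒  r_C1 = 12 (r>0 drops 1)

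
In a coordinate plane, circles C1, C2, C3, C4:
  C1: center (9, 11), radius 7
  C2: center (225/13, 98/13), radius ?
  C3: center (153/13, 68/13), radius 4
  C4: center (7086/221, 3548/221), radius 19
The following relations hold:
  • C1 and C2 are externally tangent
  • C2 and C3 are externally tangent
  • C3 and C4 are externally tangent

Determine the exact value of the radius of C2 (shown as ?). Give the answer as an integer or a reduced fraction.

1. [ext C1·C2]  r_C2² + 14r_C2 − 32 = 0  ⇒  r_C2 = 2 (r>0 drops 1)
2. [ext C2·C3]  r_C2² + 8r_C2 − 20 = 0  ⇒  r_C2 = 2 (r>0 drops 1)

2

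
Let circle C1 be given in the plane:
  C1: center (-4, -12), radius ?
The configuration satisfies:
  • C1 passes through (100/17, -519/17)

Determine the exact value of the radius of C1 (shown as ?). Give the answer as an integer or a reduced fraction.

21

1. [C1∋P]  r_C1² − 441 = 0  ⇒  r_C1 = 21 (r>0 drops 1)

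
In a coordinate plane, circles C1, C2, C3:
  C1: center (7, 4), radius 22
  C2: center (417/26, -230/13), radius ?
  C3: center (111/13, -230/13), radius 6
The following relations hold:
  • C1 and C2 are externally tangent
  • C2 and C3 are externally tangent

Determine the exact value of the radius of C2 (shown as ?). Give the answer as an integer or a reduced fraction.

1. [ext C1·C2]  r_C2² + 44r_C2 − 273/4 = 0  ⇒  r_C2 = 3/2 (r>0 drops 1)
2. [ext C2·C3]  r_C2² + 12r_C2 − 81/4 = 0  ⇒  r_C2 = 3/2 (r>0 drops 1)

3/2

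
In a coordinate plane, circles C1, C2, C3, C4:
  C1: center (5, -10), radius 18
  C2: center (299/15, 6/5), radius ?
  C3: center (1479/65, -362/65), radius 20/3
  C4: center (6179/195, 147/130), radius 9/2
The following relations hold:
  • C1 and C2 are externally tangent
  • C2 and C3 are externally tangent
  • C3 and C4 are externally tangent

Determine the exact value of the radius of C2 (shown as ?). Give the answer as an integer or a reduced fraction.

2/3

1. [ext C1·C2]  r_C2² + 36r_C2 − 220/9 = 0  ⇒  r_C2 = 2/3 (r>0 drops 1)
2. [ext C2·C3]  r_C2² + (40/3)r_C2 − 28/3 = 0  ⇒  r_C2 = 2/3 (r>0 drops 1)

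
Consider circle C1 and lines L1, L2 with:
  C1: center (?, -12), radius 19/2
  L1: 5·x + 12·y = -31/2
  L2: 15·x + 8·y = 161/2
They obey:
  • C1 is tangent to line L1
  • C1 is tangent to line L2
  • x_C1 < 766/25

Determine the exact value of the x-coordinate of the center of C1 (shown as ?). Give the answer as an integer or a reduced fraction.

1. [C1‖L1]  x_C1² − (257/5)x_C1 + 252/5 = 0  ⇒  x_C1 = 1 or 252/5
2. [C1‖L2]  x_C1² − (353/15)x_C1 + 338/15 = 0  ⇒  x_C1 = 1 or 338/15

1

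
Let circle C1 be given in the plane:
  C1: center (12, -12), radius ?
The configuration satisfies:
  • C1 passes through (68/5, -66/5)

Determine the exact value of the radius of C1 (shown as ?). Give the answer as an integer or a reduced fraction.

2

1. [C1∋P]  r_C1² − 4 = 0  ⇒  r_C1 = 2 (r>0 drops 1)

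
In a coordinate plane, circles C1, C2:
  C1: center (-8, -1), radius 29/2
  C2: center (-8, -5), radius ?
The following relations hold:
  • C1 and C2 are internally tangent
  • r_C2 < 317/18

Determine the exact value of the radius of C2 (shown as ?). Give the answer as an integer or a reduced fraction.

21/2

1. [int C1,C2]  r_C2² − 29r_C2 + 777/4 = 0  ⇒  r_C2 = 21/2 or 37/2
2. given r_C2 < 317/18: keep 21/2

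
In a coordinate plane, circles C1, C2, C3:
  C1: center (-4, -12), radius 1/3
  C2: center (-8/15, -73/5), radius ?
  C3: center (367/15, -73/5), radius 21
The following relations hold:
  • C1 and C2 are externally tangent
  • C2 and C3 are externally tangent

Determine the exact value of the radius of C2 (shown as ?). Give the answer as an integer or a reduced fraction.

1. [ext C1·C2]  r_C2² + (2/3)r_C2 − 56/3 = 0  ⇒  r_C2 = 4 (r>0 drops 1)
2. [ext C2·C3]  r_C2² + 42r_C2 − 184 = 0  ⇒  r_C2 = 4 (r>0 drops 1)

4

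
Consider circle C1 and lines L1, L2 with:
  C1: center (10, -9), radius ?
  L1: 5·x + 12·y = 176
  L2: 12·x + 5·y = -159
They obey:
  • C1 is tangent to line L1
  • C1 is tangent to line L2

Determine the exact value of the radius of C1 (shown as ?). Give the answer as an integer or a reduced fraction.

18

1. [C1‖L1]  r_C1² − 324 = 0  ⇒  r_C1 = 18 (r>0 drops 1)
2. [C1‖L2]  r_C1² − 324 = 0  ⇒  r_C1 = 18 (r>0 drops 1)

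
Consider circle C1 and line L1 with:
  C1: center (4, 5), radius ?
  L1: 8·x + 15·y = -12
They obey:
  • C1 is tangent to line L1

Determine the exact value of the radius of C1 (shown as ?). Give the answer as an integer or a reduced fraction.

1. [C1‖L1]  r_C1² − 49 = 0  ⇒  r_C1 = 7 (r>0 drops 1)

7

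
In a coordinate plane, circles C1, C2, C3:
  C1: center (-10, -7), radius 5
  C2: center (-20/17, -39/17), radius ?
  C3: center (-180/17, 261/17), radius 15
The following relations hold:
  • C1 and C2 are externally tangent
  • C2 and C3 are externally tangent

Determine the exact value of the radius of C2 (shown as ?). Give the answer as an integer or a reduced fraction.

1. [ext C1·C2]  r_C2² + 10r_C2 − 75 = 0  ⇒  r_C2 = 5 (r>0 drops 1)
2. [ext C2·C3]  r_C2² + 30r_C2 − 175 = 0  ⇒  r_C2 = 5 (r>0 drops 1)

5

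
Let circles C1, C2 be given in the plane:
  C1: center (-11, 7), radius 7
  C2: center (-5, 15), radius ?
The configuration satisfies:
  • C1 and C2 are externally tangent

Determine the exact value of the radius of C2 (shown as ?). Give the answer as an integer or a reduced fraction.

1. [ext C1·C2]  r_C2² + 14r_C2 − 51 = 0  ⇒  r_C2 = 3 (r>0 drops 1)

3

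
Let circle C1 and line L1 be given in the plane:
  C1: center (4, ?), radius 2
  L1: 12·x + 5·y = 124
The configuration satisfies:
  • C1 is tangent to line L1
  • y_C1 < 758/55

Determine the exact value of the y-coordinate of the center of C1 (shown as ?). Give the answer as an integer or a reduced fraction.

1. [C1‖L1]  y_C1² − (152/5)y_C1 + 204 = 0  ⇒  y_C1 = 10 or 102/5
2. given y_C1 < 758/55: keep 10

10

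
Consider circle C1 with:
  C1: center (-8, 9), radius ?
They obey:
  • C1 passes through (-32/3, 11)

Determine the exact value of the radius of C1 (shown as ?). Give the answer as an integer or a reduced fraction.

10/3

1. [C1∋P]  r_C1² − 100/9 = 0  ⇒  r_C1 = 10/3 (r>0 drops 1)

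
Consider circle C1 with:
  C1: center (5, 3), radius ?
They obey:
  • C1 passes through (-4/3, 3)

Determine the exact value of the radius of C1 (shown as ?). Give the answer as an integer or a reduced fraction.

1. [C1∋P]  r_C1² − 361/9 = 0  ⇒  r_C1 = 19/3 (r>0 drops 1)

19/3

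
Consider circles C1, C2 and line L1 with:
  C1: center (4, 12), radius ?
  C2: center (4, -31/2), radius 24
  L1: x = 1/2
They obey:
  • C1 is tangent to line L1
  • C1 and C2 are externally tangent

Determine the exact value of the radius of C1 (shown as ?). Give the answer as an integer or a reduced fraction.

1. [C1‖L1]  r_C1² − 49/4 = 0  ⇒  r_C1 = 7/2 (r>0 drops 1)
2. [ext C1·C2]  r_C1² + 48r_C1 − 721/4 = 0  ⇒  r_C1 = 7/2 (r>0 drops 1)

7/2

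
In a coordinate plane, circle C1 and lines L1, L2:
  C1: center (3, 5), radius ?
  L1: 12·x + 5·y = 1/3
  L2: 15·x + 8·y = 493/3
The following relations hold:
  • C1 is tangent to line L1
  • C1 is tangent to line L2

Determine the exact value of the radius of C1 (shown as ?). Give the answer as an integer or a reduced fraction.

14/3

1. [C1‖L1]  r_C1² − 196/9 = 0  ⇒  r_C1 = 14/3 (r>0 drops 1)
2. [C1‖L2]  r_C1² − 196/9 = 0  ⇒  r_C1 = 14/3 (r>0 drops 1)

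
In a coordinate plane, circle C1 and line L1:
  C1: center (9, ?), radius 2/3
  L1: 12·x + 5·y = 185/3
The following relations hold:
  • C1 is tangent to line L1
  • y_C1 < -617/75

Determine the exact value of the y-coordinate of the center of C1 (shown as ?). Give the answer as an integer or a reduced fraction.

1. [C1‖L1]  y_C1² + (278/15)y_C1 + 1243/15 = 0  ⇒  y_C1 = -11 or -113/15
2. given y_C1 < -617/75: keep -11

-11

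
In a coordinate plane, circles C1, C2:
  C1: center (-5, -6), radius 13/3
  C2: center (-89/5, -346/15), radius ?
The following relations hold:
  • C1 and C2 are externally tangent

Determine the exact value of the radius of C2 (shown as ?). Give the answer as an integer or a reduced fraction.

1. [ext C1·C2]  r_C2² + (26/3)r_C2 − 1309/3 = 0  ⇒  r_C2 = 17 (r>0 drops 1)

17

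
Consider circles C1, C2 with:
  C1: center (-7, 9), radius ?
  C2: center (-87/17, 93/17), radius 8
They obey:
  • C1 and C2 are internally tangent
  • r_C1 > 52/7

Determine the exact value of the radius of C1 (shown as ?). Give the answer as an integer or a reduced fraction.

12

1. [int C1,C2]  r_C1² − 16r_C1 + 48 = 0  ⇒  r_C1 = 4 or 12
2. given r_C1 > 52/7: keep 12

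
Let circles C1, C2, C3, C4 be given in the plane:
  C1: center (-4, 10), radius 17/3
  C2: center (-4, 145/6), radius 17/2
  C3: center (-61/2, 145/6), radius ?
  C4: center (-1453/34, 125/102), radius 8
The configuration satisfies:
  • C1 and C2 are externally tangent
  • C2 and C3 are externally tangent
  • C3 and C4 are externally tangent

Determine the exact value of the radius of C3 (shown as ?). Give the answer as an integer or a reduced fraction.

1. [ext C2·C3]  r_C3² + 17r_C3 − 630 = 0  ⇒  r_C3 = 18 (r>0 drops 1)
2. [ext C3·C4]  r_C3² + 16r_C3 − 612 = 0  ⇒  r_C3 = 18 (r>0 drops 1)

18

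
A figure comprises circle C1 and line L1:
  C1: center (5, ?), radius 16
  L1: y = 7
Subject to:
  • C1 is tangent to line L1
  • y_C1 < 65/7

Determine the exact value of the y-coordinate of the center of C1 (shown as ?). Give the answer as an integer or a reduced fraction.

-9

1. [C1‖L1]  y_C1² − 14y_C1 − 207 = 0  ⇒  y_C1 = -9 or 23
2. given y_C1 < 65/7: keep -9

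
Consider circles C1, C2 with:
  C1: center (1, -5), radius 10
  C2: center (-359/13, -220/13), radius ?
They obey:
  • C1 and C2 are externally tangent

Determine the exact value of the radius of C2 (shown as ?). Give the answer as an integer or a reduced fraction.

21

1. [ext C1·C2]  r_C2² + 20r_C2 − 861 = 0  ⇒  r_C2 = 21 (r>0 drops 1)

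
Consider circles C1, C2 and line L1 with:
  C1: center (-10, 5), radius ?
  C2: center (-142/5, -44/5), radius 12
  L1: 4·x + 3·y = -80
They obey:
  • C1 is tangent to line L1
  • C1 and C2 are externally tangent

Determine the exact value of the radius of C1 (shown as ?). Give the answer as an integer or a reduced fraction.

11

1. [C1‖L1]  r_C1² − 121 = 0  ⇒  r_C1 = 11 (r>0 drops 1)
2. [ext C1·C2]  r_C1² + 24r_C1 − 385 = 0  ⇒  r_C1 = 11 (r>0 drops 1)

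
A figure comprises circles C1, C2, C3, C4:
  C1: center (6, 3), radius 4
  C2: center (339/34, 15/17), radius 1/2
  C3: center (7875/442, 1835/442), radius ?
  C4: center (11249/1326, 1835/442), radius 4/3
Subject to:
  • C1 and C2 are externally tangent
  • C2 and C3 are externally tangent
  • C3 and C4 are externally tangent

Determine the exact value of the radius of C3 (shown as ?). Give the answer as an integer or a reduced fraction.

8

1. [ext C2·C3]  r_C3² + 1r_C3 − 72 = 0  ⇒  r_C3 = 8 (r>0 drops 1)
2. [ext C3·C4]  r_C3² + (8/3)r_C3 − 256/3 = 0  ⇒  r_C3 = 8 (r>0 drops 1)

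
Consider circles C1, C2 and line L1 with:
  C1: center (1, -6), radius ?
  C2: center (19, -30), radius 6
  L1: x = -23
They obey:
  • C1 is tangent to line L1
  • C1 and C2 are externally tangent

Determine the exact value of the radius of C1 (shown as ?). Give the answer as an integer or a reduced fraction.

24

1. [C1‖L1]  r_C1² − 576 = 0  ⇒  r_C1 = 24 (r>0 drops 1)
2. [ext C1·C2]  r_C1² + 12r_C1 − 864 = 0  ⇒  r_C1 = 24 (r>0 drops 1)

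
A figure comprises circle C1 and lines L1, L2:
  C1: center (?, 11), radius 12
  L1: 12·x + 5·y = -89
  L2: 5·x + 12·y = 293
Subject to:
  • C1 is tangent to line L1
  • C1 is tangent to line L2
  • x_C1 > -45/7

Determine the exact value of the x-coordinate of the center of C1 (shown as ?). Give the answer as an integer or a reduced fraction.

1. [C1‖L1]  x_C1² + 24x_C1 − 25 = 0  ⇒  x_C1 = -25 or 1
2. [C1‖L2]  x_C1² − (322/5)x_C1 + 317/5 = 0  ⇒  x_C1 = 1 or 317/5

1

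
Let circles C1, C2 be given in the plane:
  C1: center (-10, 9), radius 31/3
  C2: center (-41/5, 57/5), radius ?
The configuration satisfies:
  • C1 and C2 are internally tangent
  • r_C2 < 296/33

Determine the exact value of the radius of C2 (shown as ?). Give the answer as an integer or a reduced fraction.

1. [int C1,C2]  r_C2² − (62/3)r_C2 + 880/9 = 0  ⇒  r_C2 = 22/3 or 40/3
2. given r_C2 < 296/33: keep 22/3

22/3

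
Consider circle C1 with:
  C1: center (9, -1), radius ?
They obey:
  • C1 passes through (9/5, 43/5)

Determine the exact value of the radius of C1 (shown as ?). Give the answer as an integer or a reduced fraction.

12

1. [C1∋P]  r_C1² − 144 = 0  ⇒  r_C1 = 12 (r>0 drops 1)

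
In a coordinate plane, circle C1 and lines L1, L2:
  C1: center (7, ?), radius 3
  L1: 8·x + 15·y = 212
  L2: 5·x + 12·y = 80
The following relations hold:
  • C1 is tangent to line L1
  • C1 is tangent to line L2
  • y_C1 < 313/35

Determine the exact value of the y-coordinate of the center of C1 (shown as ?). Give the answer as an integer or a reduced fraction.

7

1. [C1‖L1]  y_C1² − (104/5)y_C1 + 483/5 = 0  ⇒  y_C1 = 7 or 69/5
2. [C1‖L2]  y_C1² − (15/2)y_C1 + 7/2 = 0  ⇒  y_C1 = 1/2 or 7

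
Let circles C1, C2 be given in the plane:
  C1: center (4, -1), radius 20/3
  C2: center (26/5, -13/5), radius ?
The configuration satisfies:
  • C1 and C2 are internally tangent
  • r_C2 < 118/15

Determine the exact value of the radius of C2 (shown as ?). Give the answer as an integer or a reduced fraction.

1. [int C1,C2]  r_C2² − (40/3)r_C2 + 364/9 = 0  ⇒  r_C2 = 14/3 or 26/3
2. given r_C2 < 118/15: keep 14/3

14/3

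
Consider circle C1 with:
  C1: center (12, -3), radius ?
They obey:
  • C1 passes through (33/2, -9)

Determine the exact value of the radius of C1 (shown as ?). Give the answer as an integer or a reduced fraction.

1. [C1∋P]  r_C1² − 225/4 = 0  ⇒  r_C1 = 15/2 (r>0 drops 1)

15/2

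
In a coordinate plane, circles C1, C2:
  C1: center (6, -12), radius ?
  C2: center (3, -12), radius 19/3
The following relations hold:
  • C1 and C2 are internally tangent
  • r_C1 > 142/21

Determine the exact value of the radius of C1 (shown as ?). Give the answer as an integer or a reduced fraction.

28/3

1. [int C1,C2]  r_C1² − (38/3)r_C1 + 280/9 = 0  ⇒  r_C1 = 10/3 or 28/3
2. given r_C1 > 142/21: keep 28/3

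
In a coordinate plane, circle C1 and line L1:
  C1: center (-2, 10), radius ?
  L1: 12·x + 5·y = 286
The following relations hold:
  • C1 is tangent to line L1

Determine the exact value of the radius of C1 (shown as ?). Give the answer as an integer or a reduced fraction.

20

1. [C1‖L1]  r_C1² − 400 = 0  ⇒  r_C1 = 20 (r>0 drops 1)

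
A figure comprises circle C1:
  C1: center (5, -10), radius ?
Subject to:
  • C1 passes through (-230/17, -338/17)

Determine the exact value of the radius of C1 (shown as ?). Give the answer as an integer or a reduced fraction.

1. [C1∋P]  r_C1² − 441 = 0  ⇒  r_C1 = 21 (r>0 drops 1)

21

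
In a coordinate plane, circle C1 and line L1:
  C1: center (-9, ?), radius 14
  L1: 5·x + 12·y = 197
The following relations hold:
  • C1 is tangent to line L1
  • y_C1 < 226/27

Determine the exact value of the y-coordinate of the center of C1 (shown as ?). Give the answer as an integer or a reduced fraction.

5

1. [C1‖L1]  y_C1² − (121/3)y_C1 + 530/3 = 0  ⇒  y_C1 = 5 or 106/3
2. given y_C1 < 226/27: keep 5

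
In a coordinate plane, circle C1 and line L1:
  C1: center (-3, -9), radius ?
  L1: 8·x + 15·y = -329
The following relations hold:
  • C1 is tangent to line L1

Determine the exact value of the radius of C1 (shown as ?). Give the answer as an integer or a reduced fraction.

10

1. [C1‖L1]  r_C1² − 100 = 0  ⇒  r_C1 = 10 (r>0 drops 1)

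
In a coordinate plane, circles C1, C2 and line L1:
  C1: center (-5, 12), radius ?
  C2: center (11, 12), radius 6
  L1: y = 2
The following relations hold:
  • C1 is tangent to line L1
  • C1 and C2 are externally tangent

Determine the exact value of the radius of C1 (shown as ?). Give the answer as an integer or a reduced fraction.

1. [C1‖L1]  r_C1² − 100 = 0  ⇒  r_C1 = 10 (r>0 drops 1)
2. [ext C1·C2]  r_C1² + 12r_C1 − 220 = 0  ⇒  r_C1 = 10 (r>0 drops 1)

10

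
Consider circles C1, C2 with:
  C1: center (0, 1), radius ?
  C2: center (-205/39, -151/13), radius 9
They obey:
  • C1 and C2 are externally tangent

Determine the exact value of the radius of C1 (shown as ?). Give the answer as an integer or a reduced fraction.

1. [ext C1·C2]  r_C1² + 18r_C1 − 952/9 = 0  ⇒  r_C1 = 14/3 (r>0 drops 1)

14/3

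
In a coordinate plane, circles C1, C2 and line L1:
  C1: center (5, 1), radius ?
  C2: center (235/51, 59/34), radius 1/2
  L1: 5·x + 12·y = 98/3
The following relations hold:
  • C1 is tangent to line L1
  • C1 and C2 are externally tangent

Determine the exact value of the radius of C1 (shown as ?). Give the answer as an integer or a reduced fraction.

1/3

1. [C1‖L1]  r_C1² − 1/9 = 0  ⇒  r_C1 = 1/3 (r>0 drops 1)
2. [ext C1·C2]  r_C1² + 1r_C1 − 4/9 = 0  ⇒  r_C1 = 1/3 (r>0 drops 1)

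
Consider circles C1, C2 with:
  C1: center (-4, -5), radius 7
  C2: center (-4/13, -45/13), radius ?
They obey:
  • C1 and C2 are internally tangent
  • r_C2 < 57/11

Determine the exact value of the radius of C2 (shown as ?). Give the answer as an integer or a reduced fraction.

1. [int C1,C2]  r_C2² − 14r_C2 + 33 = 0  ⇒  r_C2 = 3 or 11
2. given r_C2 < 57/11: keep 3

3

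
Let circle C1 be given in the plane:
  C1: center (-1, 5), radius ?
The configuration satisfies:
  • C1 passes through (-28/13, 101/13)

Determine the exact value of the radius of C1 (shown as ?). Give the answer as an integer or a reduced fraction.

3

1. [C1∋P]  r_C1² − 9 = 0  ⇒  r_C1 = 3 (r>0 drops 1)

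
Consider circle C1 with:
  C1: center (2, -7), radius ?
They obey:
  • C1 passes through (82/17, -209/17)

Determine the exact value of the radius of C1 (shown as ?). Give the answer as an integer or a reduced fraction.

6

1. [C1∋P]  r_C1² − 36 = 0  ⇒  r_C1 = 6 (r>0 drops 1)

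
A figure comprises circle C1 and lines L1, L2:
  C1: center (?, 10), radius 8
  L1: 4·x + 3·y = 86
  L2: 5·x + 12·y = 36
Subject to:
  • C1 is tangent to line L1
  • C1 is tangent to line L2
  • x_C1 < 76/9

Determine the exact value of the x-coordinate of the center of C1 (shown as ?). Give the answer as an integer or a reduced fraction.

1. [C1‖L1]  x_C1² − 28x_C1 + 96 = 0  ⇒  x_C1 = 4 or 24
2. [C1‖L2]  x_C1² + (168/5)x_C1 − 752/5 = 0  ⇒  x_C1 = -188/5 or 4

4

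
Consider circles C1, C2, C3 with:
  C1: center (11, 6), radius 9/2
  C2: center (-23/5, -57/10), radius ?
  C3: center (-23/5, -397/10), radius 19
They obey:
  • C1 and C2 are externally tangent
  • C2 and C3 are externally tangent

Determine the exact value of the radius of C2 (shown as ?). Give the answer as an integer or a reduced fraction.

1. [ext C1·C2]  r_C2² + 9r_C2 − 360 = 0  ⇒  r_C2 = 15 (r>0 drops 1)
2. [ext C2·C3]  r_C2² + 38r_C2 − 795 = 0  ⇒  r_C2 = 15 (r>0 drops 1)

15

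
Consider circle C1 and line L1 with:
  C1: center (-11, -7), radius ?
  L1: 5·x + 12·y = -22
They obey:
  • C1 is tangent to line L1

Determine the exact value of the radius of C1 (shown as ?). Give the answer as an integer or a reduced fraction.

9

1. [C1‖L1]  r_C1² − 81 = 0  ⇒  r_C1 = 9 (r>0 drops 1)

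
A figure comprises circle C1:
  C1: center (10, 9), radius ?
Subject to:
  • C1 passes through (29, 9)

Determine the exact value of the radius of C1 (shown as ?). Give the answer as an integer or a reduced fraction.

19

1. [C1∋P]  r_C1² − 361 = 0  ⇒  r_C1 = 19 (r>0 drops 1)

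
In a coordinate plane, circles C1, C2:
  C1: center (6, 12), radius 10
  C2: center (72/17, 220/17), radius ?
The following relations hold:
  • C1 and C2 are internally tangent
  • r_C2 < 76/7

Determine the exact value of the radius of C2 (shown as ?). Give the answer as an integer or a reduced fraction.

1. [int C1,C2]  r_C2² − 20r_C2 + 96 = 0  ⇒  r_C2 = 8 or 12
2. given r_C2 < 76/7: keep 8

8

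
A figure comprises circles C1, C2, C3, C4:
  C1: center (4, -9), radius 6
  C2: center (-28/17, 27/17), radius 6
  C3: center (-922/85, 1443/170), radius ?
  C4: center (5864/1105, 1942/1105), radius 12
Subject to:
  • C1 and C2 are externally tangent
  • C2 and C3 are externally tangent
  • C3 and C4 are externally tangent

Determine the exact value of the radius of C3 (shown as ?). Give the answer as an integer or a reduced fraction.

11/2

1. [ext C2·C3]  r_C3² + 12r_C3 − 385/4 = 0  ⇒  r_C3 = 11/2 (r>0 drops 1)
2. [ext C3·C4]  r_C3² + 24r_C3 − 649/4 = 0  ⇒  r_C3 = 11/2 (r>0 drops 1)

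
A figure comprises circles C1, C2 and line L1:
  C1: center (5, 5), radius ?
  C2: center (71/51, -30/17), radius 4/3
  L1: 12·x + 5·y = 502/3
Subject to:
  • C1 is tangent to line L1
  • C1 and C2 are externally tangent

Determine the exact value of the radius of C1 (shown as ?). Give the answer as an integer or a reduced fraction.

1. [C1‖L1]  r_C1² − 361/9 = 0  ⇒  r_C1 = 19/3 (r>0 drops 1)
2. [ext C1·C2]  r_C1² + (8/3)r_C1 − 57 = 0  ⇒  r_C1 = 19/3 (r>0 drops 1)

19/3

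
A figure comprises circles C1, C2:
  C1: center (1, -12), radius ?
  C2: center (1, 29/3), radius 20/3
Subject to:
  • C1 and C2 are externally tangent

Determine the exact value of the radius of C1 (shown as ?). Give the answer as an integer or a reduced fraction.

15

1. [ext C1·C2]  r_C1² + (40/3)r_C1 − 425 = 0  ⇒  r_C1 = 15 (r>0 drops 1)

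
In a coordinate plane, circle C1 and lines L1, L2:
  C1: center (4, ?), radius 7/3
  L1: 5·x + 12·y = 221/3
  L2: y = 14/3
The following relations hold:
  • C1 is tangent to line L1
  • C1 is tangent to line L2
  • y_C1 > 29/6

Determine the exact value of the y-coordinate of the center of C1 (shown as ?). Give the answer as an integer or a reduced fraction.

7

1. [C1‖L1]  y_C1² − (161/18)y_C1 + 245/18 = 0  ⇒  y_C1 = 35/18 or 7
2. [C1‖L2]  y_C1² − (28/3)y_C1 + 49/3 = 0  ⇒  y_C1 = 7/3 or 7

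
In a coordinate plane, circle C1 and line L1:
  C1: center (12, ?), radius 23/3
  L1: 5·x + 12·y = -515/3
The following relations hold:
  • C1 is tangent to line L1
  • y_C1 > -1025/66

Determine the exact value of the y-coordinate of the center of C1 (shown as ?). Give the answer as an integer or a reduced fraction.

1. [C1‖L1]  y_C1² + (695/18)y_C1 + 5467/18 = 0  ⇒  y_C1 = -497/18 or -11
2. given y_C1 > -1025/66: keep -11

-11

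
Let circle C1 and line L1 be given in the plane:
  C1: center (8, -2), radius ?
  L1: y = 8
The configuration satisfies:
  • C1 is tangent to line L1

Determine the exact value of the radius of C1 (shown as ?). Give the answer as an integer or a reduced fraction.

10

1. [C1‖L1]  r_C1² − 100 = 0  ⇒  r_C1 = 10 (r>0 drops 1)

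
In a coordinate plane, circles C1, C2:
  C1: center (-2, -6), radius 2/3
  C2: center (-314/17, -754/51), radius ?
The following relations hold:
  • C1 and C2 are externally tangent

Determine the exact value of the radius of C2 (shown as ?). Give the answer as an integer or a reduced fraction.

1. [ext C1·C2]  r_C2² + (4/3)r_C2 − 348 = 0  ⇒  r_C2 = 18 (r>0 drops 1)

18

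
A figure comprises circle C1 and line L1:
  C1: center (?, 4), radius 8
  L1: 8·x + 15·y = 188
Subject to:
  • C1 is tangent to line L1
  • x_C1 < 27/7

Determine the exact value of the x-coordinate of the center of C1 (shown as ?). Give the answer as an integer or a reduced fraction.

1. [C1‖L1]  x_C1² − 32x_C1 − 33 = 0  ⇒  x_C1 = -1 or 33
2. given x_C1 < 27/7: keep -1

-1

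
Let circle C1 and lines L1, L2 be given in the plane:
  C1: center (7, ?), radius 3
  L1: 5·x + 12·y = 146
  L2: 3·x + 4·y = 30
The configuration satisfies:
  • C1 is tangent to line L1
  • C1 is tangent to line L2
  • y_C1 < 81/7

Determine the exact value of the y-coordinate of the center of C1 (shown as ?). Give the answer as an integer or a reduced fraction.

1. [C1‖L1]  y_C1² − (37/2)y_C1 + 75 = 0  ⇒  y_C1 = 6 or 25/2
2. [C1‖L2]  y_C1² − (9/2)y_C1 − 9 = 0  ⇒  y_C1 = -3/2 or 6

6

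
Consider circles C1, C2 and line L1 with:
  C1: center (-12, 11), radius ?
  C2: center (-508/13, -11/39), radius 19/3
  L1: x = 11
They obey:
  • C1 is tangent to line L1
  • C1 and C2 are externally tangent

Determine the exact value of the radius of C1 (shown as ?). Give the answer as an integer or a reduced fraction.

1. [C1‖L1]  r_C1² − 529 = 0  ⇒  r_C1 = 23 (r>0 drops 1)
2. [ext C1·C2]  r_C1² + (38/3)r_C1 − 2461/3 = 0  ⇒  r_C1 = 23 (r>0 drops 1)

23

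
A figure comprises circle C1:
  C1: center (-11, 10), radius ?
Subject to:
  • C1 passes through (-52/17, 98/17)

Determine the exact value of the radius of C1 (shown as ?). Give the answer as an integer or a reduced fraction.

1. [C1∋P]  r_C1² − 81 = 0  ⇒  r_C1 = 9 (r>0 drops 1)

9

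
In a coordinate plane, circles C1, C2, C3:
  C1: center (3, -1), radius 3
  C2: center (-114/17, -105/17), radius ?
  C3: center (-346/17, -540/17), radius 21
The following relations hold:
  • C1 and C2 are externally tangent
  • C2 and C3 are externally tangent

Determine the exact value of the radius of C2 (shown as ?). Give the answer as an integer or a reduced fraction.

8

1. [ext C1·C2]  r_C2² + 6r_C2 − 112 = 0  ⇒  r_C2 = 8 (r>0 drops 1)
2. [ext C2·C3]  r_C2² + 42r_C2 − 400 = 0  ⇒  r_C2 = 8 (r>0 drops 1)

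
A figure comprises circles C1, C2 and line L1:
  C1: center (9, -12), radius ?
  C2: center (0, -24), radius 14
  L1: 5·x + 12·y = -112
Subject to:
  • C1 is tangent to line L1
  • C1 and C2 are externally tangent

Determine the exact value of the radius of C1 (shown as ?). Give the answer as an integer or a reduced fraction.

1

1. [C1‖L1]  r_C1² − 1 = 0  ⇒  r_C1 = 1 (r>0 drops 1)
2. [ext C1·C2]  r_C1² + 28r_C1 − 29 = 0  ⇒  r_C1 = 1 (r>0 drops 1)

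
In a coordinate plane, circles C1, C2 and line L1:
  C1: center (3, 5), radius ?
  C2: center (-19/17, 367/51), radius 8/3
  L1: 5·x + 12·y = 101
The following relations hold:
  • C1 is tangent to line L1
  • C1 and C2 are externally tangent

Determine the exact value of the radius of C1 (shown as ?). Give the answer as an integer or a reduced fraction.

1. [C1‖L1]  r_C1² − 4 = 0  ⇒  r_C1 = 2 (r>0 drops 1)
2. [ext C1·C2]  r_C1² + (16/3)r_C1 − 44/3 = 0  ⇒  r_C1 = 2 (r>0 drops 1)

2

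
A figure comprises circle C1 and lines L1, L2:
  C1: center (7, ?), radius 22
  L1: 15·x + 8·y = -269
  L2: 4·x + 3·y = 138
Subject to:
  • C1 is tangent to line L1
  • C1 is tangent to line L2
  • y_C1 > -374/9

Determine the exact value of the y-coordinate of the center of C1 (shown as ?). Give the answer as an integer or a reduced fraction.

1. [C1‖L1]  y_C1² + (187/2)y_C1 = 0  ⇒  y_C1 = -187/2 or 0
2. [C1‖L2]  y_C1² − (220/3)y_C1 = 0  ⇒  y_C1 = 0 or 220/3

0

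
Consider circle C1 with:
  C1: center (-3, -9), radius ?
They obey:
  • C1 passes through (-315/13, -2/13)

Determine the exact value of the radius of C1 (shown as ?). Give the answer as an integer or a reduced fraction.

23

1. [C1∋P]  r_C1² − 529 = 0  ⇒  r_C1 = 23 (r>0 drops 1)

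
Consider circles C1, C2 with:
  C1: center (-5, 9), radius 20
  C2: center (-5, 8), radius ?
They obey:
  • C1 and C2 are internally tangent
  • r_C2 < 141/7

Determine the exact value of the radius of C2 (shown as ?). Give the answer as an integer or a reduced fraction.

1. [int C1,C2]  r_C2² − 40r_C2 + 399 = 0  ⇒  r_C2 = 19 or 21
2. given r_C2 < 141/7: keep 19

19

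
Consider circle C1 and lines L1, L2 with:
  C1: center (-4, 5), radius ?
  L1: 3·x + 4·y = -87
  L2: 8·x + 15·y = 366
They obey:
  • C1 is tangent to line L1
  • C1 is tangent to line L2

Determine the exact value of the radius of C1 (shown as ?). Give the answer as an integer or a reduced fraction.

19

1. [C1‖L1]  r_C1² − 361 = 0  ⇒  r_C1 = 19 (r>0 drops 1)
2. [C1‖L2]  r_C1² − 361 = 0  ⇒  r_C1 = 19 (r>0 drops 1)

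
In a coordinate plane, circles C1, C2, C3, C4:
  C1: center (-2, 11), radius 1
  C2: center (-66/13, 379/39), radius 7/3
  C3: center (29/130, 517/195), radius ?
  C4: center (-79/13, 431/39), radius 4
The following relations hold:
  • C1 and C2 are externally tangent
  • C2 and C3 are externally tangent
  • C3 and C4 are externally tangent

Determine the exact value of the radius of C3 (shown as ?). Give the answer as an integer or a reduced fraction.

1. [ext C2·C3]  r_C3² + (14/3)r_C3 − 871/12 = 0  ⇒  r_C3 = 13/2 (r>0 drops 1)
2. [ext C3·C4]  r_C3² + 8r_C3 − 377/4 = 0  ⇒  r_C3 = 13/2 (r>0 drops 1)

13/2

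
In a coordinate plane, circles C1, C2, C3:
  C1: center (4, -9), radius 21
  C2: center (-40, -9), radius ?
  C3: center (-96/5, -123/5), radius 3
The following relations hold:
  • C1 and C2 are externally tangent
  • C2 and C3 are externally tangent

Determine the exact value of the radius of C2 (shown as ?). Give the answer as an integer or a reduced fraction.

1. [ext C1·C2]  r_C2² + 42r_C2 − 1495 = 0  ⇒  r_C2 = 23 (r>0 drops 1)
2. [ext C2·C3]  r_C2² + 6r_C2 − 667 = 0  ⇒  r_C2 = 23 (r>0 drops 1)

23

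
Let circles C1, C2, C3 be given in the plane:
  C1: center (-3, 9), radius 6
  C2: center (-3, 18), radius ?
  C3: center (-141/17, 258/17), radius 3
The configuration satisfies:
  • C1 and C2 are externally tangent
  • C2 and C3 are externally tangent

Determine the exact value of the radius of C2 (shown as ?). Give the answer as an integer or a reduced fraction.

1. [ext C1·C2]  r_C2² + 12r_C2 − 45 = 0  ⇒  r_C2 = 3 (r>0 drops 1)
2. [ext C2·C3]  r_C2² + 6r_C2 − 27 = 0  ⇒  r_C2 = 3 (r>0 drops 1)

3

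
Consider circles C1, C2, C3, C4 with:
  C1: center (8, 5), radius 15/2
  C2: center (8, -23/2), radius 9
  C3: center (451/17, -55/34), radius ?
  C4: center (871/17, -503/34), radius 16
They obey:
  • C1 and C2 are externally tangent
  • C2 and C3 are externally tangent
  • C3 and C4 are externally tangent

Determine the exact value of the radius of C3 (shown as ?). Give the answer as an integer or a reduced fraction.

1. [ext C2·C3]  r_C3² + 18r_C3 − 360 = 0  ⇒  r_C3 = 12 (r>0 drops 1)
2. [ext C3·C4]  r_C3² + 32r_C3 − 528 = 0  ⇒  r_C3 = 12 (r>0 drops 1)

12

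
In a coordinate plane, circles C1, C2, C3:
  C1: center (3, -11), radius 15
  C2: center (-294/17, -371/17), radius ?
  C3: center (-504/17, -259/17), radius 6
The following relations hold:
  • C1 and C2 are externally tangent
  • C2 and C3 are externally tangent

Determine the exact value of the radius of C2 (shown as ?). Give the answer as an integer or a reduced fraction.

8

1. [ext C1·C2]  r_C2² + 30r_C2 − 304 = 0  ⇒  r_C2 = 8 (r>0 drops 1)
2. [ext C2·C3]  r_C2² + 12r_C2 − 160 = 0  ⇒  r_C2 = 8 (r>0 drops 1)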